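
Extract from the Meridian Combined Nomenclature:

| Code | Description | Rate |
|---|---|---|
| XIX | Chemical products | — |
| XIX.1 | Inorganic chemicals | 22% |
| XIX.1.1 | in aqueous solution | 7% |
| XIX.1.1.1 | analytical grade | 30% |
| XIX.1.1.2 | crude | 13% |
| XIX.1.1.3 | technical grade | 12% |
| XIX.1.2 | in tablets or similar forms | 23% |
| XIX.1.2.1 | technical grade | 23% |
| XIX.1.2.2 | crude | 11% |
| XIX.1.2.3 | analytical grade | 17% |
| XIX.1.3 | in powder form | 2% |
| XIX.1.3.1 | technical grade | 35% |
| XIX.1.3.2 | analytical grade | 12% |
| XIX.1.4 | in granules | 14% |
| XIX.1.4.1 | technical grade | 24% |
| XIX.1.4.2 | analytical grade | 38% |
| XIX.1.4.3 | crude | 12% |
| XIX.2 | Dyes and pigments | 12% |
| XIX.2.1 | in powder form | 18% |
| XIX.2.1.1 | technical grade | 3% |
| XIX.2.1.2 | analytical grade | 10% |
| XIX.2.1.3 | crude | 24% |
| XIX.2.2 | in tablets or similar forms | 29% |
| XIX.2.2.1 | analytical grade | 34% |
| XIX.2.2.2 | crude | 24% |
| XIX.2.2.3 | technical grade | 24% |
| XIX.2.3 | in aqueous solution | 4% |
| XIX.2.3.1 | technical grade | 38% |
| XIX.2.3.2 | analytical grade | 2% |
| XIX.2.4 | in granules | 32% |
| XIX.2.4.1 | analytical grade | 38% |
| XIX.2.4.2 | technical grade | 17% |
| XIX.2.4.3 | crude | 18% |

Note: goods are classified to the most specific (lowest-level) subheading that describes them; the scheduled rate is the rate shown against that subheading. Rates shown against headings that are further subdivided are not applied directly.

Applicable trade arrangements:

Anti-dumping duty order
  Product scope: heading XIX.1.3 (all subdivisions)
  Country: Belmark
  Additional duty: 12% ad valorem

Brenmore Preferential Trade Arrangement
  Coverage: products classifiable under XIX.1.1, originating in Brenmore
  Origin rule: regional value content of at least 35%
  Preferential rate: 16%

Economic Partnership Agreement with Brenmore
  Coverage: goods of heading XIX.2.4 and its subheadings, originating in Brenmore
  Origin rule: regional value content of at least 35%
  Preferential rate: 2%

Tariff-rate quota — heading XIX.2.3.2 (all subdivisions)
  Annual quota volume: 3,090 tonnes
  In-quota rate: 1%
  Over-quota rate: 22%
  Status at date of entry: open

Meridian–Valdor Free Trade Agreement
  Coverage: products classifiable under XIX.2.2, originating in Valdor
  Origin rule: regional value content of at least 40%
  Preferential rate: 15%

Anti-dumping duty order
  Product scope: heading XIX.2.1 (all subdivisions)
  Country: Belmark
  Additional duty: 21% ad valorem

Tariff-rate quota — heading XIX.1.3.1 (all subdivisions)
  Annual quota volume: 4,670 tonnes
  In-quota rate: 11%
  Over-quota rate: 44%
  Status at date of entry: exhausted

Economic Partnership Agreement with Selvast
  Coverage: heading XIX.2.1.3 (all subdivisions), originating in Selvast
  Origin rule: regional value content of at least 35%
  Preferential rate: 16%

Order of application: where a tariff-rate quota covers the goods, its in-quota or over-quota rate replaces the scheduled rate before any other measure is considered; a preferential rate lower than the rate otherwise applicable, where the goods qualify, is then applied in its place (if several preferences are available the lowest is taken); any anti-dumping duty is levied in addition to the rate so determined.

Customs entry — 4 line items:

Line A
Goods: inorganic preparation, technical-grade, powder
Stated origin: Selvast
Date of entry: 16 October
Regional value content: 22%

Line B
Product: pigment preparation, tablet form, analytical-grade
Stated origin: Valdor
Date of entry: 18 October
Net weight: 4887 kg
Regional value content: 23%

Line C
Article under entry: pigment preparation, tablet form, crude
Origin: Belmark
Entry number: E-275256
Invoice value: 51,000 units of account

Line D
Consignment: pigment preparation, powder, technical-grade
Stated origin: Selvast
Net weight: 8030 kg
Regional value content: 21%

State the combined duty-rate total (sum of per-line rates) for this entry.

105%

Line A: inorganic → XIX.1; powder → XIX.1.3; technical-grade → XIX.1.3.1. Scheduled 35%. quota on XIX.1.3.1 exhausted → over-quota 44%; Selvast agreement on XIX.2.1.3: XIX.1.3.1 not covered. → 44%.
Line B: pigment → XIX.2; tablet form → XIX.2.2; analytical-grade → XIX.2.2.1. Scheduled 34%. Valdor agreement on XIX.2.2: RVC < 40%. → 34%.
Line C: pigment → XIX.2; tablet form → XIX.2.2; crude → XIX.2.2.2. Scheduled 24%. No special measure applies. → 24%.
Line D: pigment → XIX.2; powder → XIX.2.1; technical-grade → XIX.2.1.1. Scheduled 3%. Selvast agreement on XIX.2.1.3: XIX.2.1.1 not covered. → 3%.
Sum: 44% + 34% + 24% + 3% = 105%.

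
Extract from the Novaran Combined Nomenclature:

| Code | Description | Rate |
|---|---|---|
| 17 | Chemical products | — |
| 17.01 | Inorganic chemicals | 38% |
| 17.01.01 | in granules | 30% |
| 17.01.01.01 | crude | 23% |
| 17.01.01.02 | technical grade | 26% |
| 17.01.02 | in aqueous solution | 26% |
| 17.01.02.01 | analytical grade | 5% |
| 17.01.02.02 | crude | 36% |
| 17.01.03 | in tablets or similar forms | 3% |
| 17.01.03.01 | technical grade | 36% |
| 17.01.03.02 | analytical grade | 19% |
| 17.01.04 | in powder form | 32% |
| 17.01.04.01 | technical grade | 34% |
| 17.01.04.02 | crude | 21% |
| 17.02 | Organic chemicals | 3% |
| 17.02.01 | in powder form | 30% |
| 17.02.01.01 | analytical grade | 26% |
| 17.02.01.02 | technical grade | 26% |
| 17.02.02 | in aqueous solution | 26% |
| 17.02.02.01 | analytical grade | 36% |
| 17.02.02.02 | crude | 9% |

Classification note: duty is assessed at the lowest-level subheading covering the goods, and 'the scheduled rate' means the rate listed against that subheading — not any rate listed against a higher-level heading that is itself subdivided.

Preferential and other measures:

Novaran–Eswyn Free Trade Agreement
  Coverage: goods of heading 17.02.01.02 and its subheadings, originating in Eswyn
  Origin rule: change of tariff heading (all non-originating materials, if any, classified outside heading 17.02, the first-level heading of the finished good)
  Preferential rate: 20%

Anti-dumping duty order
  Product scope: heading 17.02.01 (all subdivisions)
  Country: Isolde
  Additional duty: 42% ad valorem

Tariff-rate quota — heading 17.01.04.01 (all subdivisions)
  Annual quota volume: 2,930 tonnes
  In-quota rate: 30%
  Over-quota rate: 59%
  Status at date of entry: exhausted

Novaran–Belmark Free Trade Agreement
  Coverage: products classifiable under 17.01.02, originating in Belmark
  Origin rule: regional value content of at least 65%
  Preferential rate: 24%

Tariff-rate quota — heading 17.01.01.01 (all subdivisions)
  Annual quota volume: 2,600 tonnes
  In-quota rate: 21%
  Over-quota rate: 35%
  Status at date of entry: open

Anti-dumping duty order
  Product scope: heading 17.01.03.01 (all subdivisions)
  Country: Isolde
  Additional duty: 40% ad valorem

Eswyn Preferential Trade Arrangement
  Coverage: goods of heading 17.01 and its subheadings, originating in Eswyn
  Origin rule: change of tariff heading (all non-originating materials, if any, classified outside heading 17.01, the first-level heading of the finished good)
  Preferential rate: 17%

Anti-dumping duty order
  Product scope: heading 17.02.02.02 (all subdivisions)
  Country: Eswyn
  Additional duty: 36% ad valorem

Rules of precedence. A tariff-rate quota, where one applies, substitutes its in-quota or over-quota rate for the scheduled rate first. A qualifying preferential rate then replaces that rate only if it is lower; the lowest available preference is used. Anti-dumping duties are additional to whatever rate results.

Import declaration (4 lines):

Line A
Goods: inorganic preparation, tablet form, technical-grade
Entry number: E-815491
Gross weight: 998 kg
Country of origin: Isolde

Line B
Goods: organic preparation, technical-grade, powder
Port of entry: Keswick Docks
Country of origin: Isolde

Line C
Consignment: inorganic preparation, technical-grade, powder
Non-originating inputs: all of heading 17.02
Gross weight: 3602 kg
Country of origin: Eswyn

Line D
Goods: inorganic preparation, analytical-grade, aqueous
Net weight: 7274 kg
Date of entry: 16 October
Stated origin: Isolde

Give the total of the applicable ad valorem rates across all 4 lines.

166%

Line A: inorganic → 17.01; tablet form → 17.01.03; technical-grade → 17.01.03.01. Scheduled 36%. anti-dumping (Isolde, 17.01.03.01): +40%; total 36% + 40% = 76%. → 76%.
Line B: organic → 17.02; powder → 17.02.01; technical-grade → 17.02.01.02. Scheduled 26%. anti-dumping (Isolde, 17.02.01): +42%; total 26% + 42% = 68%. → 68%.
Line C: inorganic → 17.01; powder → 17.01.04; technical-grade → 17.01.04.01. Scheduled 34%. quota on 17.01.04.01 exhausted → over-quota 59%; Eswyn agreement on 17.02.01.02: 17.01.04.01 not covered; Eswyn agreement on 17.01: CTH met → 17% available; preferential 17%. → 17%.
Line D: inorganic → 17.01; aqueous → 17.01.02; analytical-grade → 17.01.02.01. Scheduled 5%. No special measure applies. → 5%.
Sum: 76% + 68% + 17% + 5% = 166%.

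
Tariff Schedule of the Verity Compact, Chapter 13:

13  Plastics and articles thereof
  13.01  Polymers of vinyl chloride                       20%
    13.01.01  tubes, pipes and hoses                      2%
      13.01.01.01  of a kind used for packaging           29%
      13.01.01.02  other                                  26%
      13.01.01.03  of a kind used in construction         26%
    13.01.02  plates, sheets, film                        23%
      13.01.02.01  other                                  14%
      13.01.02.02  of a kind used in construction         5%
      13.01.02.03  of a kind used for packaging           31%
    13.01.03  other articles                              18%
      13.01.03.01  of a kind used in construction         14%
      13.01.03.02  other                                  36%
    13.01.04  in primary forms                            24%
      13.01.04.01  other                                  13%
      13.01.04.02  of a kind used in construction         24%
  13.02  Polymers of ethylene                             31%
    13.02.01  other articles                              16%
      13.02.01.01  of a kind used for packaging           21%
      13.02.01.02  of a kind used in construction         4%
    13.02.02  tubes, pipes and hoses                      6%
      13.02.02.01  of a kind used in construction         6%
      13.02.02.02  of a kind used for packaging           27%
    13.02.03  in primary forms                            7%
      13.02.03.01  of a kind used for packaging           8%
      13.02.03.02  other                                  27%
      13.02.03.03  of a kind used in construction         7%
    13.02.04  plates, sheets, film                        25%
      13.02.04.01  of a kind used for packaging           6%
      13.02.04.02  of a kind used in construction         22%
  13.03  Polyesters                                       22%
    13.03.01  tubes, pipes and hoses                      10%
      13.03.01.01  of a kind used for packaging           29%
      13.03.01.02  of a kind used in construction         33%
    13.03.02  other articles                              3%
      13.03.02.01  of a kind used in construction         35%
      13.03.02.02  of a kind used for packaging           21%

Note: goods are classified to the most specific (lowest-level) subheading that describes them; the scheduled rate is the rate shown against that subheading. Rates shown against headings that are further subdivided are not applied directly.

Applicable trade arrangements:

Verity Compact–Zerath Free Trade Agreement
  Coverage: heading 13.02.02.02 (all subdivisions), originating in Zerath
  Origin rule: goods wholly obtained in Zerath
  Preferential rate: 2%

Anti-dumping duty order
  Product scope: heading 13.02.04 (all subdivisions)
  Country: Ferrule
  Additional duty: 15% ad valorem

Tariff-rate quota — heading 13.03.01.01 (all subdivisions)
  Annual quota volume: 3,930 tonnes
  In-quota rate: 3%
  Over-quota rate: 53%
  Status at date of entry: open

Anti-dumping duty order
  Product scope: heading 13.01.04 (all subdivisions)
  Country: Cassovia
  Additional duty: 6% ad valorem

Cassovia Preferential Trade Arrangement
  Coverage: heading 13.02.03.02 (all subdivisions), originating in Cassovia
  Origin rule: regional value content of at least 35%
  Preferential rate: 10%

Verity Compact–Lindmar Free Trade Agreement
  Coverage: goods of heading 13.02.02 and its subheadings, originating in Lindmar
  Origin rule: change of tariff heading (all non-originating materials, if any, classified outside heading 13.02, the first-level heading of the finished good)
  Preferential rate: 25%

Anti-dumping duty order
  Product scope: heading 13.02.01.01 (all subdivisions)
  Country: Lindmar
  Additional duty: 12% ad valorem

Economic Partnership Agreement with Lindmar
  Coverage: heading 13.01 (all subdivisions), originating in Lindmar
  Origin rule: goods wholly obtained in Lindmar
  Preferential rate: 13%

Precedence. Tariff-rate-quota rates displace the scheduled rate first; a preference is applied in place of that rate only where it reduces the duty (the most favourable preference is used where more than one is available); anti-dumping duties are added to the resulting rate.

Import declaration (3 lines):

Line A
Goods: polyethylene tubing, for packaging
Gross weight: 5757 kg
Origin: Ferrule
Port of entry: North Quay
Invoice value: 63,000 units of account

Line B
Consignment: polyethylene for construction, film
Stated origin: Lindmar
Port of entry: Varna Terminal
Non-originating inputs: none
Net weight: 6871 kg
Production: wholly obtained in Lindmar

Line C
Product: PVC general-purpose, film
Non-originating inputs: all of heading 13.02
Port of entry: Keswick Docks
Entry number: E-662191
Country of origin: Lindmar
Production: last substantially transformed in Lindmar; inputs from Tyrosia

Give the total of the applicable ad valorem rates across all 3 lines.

Line A: polyethylene → 13.02; tubing → 13.02.02; for packaging → 13.02.02.02. Scheduled 27%. No special measure applies. → 27%.
Line B: polyethylene → 13.02; film → 13.02.04; for construction → 13.02.04.02. Scheduled 22%. Lindmar agreement on 13.02.02: 13.02.04.02 not covered; Lindmar agreement on 13.01: 13.02.04.02 not covered. → 22%.
Line C: PVC → 13.01; film → 13.01.02; general-purpose → 13.01.02.01. Scheduled 14%. Lindmar agreement on 13.02.02: 13.01.02.01 not covered; Lindmar agreement on 13.01: not wholly obtained. → 14%.
Sum: 27% + 22% + 14% = 63%.

63%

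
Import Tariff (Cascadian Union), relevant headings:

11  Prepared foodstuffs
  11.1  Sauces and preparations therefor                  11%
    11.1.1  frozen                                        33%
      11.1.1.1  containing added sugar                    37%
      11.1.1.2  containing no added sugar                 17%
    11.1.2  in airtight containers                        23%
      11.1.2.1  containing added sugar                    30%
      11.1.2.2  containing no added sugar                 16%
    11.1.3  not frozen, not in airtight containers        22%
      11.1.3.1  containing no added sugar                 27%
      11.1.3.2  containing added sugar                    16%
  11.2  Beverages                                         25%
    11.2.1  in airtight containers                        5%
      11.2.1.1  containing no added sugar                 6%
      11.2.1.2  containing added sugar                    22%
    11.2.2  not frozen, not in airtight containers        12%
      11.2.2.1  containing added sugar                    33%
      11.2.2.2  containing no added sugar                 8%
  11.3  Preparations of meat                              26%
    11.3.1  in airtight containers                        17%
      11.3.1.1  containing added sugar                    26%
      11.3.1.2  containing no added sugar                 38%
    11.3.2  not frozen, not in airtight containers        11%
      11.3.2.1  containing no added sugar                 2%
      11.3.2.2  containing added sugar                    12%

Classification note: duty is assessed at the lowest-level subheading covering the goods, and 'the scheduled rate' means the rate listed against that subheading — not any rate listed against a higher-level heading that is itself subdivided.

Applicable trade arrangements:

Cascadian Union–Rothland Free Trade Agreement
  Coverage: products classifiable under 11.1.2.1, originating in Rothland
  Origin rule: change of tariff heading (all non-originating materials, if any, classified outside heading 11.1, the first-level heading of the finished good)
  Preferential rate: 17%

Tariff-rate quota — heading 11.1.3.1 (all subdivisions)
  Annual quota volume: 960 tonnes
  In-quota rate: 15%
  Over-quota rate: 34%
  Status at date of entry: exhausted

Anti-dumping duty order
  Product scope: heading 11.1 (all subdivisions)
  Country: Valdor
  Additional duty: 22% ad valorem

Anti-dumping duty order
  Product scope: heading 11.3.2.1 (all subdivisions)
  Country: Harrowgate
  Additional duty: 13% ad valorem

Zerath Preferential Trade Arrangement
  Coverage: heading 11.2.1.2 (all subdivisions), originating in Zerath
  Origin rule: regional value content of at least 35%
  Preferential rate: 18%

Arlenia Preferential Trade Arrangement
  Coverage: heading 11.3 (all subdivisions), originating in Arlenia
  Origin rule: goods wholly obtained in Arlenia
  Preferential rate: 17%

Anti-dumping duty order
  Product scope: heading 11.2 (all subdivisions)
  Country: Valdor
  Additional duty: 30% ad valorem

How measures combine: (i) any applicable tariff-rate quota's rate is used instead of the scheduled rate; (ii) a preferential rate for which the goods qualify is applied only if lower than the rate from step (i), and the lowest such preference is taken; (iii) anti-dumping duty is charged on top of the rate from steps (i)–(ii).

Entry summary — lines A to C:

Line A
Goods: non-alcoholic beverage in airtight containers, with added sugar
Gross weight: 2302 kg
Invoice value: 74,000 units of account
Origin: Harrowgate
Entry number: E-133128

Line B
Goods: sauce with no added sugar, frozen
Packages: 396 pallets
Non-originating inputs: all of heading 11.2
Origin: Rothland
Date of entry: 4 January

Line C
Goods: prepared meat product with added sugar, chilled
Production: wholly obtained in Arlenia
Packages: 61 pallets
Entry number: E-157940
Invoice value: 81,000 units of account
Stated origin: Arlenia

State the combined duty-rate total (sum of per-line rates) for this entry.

51%

Line A: non-alcoholic beverage → 11.2; in airtight containers → 11.2.1; with added sugar → 11.2.1.2. Scheduled 22%. No special measure applies. → 22%.
Line B: sauce → 11.1; frozen → 11.1.1; with no added sugar → 11.1.1.2. Scheduled 17%. Rothland agreement on 11.1.2.1: 11.1.1.2 not covered. → 17%.
Line C: prepared meat product → 11.3; chilled → 11.3.2; with added sugar → 11.3.2.2. Scheduled 12%. Arlenia agreement on 11.3: wholly obtained → 17% available; preference 17% not lower than 12% → no reduction. → 12%.
Sum: 22% + 17% + 12% = 51%.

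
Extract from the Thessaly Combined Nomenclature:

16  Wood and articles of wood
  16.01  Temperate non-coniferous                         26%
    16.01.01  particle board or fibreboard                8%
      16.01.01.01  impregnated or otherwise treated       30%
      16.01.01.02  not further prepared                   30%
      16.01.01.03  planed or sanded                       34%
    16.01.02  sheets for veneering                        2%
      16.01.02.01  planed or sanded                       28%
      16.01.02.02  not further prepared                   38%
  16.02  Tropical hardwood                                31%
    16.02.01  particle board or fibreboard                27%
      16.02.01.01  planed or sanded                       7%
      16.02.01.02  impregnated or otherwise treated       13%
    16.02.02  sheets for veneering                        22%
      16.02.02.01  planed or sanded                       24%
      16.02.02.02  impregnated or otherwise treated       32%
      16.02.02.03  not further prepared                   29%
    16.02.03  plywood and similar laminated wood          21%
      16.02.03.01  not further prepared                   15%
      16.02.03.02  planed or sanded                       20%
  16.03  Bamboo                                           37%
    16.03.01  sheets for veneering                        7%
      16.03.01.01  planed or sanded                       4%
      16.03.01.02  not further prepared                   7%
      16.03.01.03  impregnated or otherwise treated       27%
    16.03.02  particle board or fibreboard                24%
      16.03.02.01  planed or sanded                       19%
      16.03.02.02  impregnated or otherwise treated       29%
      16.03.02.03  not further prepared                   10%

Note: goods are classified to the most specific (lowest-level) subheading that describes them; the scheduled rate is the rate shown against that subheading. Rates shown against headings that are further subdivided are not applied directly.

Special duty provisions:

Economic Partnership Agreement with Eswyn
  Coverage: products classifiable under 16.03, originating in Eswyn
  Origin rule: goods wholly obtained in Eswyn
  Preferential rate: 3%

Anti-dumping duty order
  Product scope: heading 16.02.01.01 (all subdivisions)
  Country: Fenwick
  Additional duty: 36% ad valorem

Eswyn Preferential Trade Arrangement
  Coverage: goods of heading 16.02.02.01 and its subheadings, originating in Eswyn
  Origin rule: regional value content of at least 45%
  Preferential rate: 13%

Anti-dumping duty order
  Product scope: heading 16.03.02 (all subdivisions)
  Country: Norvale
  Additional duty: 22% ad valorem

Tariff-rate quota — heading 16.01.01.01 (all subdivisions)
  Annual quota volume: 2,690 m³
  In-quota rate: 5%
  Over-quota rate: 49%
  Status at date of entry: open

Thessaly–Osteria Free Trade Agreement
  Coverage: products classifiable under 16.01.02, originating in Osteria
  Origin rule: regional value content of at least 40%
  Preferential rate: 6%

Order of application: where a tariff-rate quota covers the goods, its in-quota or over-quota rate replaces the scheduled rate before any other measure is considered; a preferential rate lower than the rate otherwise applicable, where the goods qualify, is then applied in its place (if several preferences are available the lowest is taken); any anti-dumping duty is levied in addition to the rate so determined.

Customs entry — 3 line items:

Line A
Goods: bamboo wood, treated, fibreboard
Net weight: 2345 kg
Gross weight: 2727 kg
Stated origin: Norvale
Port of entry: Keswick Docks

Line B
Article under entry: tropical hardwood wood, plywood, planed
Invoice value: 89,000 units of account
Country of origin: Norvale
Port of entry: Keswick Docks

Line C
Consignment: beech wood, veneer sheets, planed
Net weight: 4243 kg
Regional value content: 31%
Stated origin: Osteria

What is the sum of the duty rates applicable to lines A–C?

Line A: bamboo → 16.03; fibreboard → 16.03.02; treated → 16.03.02.02. Scheduled 29%. anti-dumping (Norvale, 16.03.02): +22%; total 29% + 22% = 51%. → 51%.
Line B: tropical hardwood → 16.02; plywood → 16.02.03; planed → 16.02.03.02. Scheduled 20%. No special measure applies. → 20%.
Line C: beech → 16.01; veneer sheets → 16.01.02; planed → 16.01.02.01. Scheduled 28%. Osteria agreement on 16.01.02: RVC < 40%. → 28%.
Sum: 51% + 20% + 28% = 99%.

99%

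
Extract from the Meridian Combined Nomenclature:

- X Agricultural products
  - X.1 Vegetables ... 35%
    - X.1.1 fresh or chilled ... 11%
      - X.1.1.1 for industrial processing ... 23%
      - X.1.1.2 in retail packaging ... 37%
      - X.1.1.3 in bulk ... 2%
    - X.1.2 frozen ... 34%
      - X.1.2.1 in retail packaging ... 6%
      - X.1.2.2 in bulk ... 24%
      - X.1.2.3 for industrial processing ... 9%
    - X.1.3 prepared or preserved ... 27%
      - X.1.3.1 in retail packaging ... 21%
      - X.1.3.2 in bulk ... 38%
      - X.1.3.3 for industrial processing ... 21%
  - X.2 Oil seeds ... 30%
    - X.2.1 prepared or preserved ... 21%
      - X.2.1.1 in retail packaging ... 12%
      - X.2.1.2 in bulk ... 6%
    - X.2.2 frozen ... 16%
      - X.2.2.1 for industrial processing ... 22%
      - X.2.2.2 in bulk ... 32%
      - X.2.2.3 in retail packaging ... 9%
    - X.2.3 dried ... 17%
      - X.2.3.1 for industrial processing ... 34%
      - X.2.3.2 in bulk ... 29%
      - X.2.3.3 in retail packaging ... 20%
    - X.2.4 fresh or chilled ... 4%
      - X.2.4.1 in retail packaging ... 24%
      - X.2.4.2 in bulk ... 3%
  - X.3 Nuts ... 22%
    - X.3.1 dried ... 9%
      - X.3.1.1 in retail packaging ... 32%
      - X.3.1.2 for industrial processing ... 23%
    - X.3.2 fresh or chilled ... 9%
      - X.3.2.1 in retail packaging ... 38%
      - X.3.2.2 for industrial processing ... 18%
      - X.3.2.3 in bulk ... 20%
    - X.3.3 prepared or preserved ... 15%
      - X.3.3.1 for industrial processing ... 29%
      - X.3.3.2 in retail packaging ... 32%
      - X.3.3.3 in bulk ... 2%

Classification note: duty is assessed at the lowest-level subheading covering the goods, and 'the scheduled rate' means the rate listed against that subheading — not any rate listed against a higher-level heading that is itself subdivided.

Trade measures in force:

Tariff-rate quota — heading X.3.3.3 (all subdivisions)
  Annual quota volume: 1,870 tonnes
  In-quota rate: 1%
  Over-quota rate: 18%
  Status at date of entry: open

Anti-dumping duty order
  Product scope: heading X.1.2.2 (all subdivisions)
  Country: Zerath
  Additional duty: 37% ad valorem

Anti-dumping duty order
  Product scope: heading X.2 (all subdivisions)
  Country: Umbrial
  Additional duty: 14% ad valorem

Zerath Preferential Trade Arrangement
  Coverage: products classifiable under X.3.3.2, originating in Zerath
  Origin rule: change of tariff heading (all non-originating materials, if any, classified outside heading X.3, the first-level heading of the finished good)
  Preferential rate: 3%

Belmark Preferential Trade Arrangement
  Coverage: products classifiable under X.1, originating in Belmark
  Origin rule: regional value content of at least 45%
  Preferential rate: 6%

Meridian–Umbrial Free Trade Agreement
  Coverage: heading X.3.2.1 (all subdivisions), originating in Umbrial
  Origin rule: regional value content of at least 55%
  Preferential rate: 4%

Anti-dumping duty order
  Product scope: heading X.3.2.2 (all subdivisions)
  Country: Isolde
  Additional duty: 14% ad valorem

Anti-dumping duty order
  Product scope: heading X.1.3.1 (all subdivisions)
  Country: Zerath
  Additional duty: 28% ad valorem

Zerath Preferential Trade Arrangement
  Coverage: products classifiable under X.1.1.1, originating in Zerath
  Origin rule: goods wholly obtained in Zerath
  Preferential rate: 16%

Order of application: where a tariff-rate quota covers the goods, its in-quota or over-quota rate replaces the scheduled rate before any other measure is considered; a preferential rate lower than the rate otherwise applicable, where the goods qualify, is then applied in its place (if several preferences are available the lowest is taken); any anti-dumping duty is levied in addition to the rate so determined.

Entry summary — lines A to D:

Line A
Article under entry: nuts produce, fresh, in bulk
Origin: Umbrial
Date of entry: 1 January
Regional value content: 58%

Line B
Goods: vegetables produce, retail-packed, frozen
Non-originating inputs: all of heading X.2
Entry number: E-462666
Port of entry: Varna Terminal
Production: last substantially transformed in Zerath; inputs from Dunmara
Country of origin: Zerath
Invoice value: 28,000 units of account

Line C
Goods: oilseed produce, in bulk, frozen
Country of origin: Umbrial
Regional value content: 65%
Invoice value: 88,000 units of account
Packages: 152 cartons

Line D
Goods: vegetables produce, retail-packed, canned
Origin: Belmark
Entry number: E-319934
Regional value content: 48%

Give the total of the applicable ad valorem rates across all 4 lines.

Line A: nuts → X.3; fresh → X.3.2; in bulk → X.3.2.3. Scheduled 20%. Umbrial agreement on X.3.2.1: X.3.2.3 not covered. → 20%.
Line B: vegetables → X.1; frozen → X.1.2; retail-packed → X.1.2.1. Scheduled 6%. Zerath agreement on X.3.3.2: X.1.2.1 not covered; Zerath agreement on X.1.1.1: X.1.2.1 not covered. → 6%.
Line C: oilseed → X.2; frozen → X.2.2; in bulk → X.2.2.2. Scheduled 32%. Umbrial agreement on X.3.2.1: X.2.2.2 not covered; anti-dumping (Umbrial, X.2): +14%; total 32% + 14% = 46%. → 46%.
Line D: vegetables → X.1; canned → X.1.3; retail-packed → X.1.3.1. Scheduled 21%. Belmark agreement on X.1: RVC ≥ 45% → 6% available; preferential 6%. → 6%.
Sum: 20% + 6% + 46% + 6% = 78%.

78%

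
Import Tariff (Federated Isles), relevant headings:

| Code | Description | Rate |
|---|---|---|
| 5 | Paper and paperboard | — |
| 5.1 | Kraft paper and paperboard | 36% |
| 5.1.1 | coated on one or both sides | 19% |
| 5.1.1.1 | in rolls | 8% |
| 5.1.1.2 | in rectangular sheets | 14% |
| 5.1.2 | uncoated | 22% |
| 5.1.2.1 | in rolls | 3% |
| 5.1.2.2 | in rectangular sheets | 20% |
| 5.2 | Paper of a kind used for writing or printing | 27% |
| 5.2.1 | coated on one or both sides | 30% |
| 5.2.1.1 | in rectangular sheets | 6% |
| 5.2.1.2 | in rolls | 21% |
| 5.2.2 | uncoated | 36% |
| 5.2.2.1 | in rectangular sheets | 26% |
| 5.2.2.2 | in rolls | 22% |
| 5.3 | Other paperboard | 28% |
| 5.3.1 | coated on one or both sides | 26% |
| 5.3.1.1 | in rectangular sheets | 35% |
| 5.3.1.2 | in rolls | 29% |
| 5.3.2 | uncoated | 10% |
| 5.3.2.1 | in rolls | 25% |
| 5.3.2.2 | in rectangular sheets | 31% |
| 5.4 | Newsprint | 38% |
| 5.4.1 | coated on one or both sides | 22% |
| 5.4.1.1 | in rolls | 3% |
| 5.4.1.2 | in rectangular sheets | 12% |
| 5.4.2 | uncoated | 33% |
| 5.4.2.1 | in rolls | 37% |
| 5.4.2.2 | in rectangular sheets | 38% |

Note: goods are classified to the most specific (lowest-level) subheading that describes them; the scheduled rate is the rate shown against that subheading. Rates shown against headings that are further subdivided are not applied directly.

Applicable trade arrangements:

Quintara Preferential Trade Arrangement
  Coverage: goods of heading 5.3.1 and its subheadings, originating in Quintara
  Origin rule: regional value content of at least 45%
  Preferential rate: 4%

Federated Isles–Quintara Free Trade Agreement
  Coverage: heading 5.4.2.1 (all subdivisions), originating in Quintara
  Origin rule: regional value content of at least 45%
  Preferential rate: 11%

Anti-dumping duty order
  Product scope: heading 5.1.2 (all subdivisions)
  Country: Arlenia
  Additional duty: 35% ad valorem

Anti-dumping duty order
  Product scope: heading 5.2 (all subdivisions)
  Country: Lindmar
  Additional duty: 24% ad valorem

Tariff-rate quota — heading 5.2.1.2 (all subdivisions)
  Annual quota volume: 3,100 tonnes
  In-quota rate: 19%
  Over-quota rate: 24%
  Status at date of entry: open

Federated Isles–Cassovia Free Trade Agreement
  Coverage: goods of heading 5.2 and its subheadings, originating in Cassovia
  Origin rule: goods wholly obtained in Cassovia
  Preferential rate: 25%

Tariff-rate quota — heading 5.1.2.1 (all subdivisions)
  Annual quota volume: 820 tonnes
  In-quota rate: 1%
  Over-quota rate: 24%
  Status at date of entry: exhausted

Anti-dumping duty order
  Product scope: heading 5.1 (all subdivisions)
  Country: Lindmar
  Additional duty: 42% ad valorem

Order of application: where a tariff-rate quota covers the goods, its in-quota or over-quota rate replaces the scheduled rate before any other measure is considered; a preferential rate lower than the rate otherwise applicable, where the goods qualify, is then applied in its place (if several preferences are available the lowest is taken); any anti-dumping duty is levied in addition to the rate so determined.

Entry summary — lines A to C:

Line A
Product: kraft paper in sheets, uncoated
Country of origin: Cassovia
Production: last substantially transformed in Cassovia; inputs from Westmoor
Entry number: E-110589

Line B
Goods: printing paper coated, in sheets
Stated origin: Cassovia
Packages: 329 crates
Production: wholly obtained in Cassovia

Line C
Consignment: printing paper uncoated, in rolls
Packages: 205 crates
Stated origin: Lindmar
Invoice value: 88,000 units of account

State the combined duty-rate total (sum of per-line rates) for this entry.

72%

Line A: kraft paper → 5.1; uncoated → 5.1.2; in sheets → 5.1.2.2. Scheduled 20%. Cassovia agreement on 5.2: 5.1.2.2 not covered. → 20%.
Line B: printing paper → 5.2; coated → 5.2.1; in sheets → 5.2.1.1. Scheduled 6%. Cassovia agreement on 5.2: wholly obtained → 25% available; preference 25% not lower than 6% → no reduction. → 6%.
Line C: printing paper → 5.2; uncoated → 5.2.2; in rolls → 5.2.2.2. Scheduled 22%. anti-dumping (Lindmar, 5.2): +24%; total 22% + 24% = 46%. → 46%.
Sum: 20% + 6% + 46% = 72%.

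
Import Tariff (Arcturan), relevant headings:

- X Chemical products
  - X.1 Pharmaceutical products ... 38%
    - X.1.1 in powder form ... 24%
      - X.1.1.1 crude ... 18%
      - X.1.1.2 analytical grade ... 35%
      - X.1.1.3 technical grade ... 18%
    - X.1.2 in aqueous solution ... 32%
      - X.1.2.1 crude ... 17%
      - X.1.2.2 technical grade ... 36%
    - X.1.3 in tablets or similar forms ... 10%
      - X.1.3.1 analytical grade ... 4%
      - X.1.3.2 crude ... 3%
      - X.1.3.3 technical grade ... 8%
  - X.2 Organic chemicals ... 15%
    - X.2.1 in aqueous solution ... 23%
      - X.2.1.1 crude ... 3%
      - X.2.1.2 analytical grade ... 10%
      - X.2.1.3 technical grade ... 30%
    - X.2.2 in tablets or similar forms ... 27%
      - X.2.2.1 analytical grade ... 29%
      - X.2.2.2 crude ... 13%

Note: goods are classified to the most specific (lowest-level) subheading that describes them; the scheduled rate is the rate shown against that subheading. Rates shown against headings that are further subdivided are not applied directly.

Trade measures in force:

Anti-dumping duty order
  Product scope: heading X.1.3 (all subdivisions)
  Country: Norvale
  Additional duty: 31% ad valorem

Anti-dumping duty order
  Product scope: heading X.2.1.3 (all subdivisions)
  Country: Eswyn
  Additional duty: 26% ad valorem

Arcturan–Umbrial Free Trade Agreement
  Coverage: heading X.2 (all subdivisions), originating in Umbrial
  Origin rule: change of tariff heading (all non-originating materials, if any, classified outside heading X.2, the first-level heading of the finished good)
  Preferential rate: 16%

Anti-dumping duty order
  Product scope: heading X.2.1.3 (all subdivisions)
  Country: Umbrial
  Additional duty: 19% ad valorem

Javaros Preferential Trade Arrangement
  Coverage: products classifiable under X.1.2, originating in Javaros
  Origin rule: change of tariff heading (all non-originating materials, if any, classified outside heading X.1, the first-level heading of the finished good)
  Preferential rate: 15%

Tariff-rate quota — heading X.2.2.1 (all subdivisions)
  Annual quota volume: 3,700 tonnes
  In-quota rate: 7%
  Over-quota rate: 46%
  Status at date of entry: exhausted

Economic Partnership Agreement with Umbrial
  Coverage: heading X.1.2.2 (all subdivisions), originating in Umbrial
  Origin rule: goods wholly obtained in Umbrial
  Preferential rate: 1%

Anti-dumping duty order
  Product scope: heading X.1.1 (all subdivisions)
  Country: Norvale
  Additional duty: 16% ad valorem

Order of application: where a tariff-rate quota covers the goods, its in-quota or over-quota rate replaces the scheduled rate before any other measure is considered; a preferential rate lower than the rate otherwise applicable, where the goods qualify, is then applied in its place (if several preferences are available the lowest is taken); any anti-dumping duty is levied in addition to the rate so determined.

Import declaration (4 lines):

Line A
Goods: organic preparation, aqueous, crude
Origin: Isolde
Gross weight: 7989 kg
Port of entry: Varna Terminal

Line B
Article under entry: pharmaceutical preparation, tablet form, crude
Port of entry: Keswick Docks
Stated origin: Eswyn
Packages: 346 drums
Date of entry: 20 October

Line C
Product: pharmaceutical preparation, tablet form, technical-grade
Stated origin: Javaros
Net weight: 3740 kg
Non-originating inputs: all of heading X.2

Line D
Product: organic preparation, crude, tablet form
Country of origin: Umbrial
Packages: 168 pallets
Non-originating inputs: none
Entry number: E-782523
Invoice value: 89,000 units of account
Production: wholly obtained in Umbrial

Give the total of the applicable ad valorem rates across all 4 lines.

27%

Line A: organic → X.2; aqueous → X.2.1; crude → X.2.1.1. Scheduled 3%. No special measure applies. → 3%.
Line B: pharmaceutical → X.1; tablet form → X.1.3; crude → X.1.3.2. Scheduled 3%. No special measure applies. → 3%.
Line C: pharmaceutical → X.1; tablet form → X.1.3; technical-grade → X.1.3.3. Scheduled 8%. Javaros agreement on X.1.2: X.1.3.3 not covered. → 8%.
Line D: organic → X.2; tablet form → X.2.2; crude → X.2.2.2. Scheduled 13%. Umbrial agreement on X.2: CTH met → 16% available; Umbrial agreement on X.1.2.2: X.2.2.2 not covered; preference 16% not lower than 13% → no reduction. → 13%.
Sum: 3% + 3% + 8% + 13% = 27%.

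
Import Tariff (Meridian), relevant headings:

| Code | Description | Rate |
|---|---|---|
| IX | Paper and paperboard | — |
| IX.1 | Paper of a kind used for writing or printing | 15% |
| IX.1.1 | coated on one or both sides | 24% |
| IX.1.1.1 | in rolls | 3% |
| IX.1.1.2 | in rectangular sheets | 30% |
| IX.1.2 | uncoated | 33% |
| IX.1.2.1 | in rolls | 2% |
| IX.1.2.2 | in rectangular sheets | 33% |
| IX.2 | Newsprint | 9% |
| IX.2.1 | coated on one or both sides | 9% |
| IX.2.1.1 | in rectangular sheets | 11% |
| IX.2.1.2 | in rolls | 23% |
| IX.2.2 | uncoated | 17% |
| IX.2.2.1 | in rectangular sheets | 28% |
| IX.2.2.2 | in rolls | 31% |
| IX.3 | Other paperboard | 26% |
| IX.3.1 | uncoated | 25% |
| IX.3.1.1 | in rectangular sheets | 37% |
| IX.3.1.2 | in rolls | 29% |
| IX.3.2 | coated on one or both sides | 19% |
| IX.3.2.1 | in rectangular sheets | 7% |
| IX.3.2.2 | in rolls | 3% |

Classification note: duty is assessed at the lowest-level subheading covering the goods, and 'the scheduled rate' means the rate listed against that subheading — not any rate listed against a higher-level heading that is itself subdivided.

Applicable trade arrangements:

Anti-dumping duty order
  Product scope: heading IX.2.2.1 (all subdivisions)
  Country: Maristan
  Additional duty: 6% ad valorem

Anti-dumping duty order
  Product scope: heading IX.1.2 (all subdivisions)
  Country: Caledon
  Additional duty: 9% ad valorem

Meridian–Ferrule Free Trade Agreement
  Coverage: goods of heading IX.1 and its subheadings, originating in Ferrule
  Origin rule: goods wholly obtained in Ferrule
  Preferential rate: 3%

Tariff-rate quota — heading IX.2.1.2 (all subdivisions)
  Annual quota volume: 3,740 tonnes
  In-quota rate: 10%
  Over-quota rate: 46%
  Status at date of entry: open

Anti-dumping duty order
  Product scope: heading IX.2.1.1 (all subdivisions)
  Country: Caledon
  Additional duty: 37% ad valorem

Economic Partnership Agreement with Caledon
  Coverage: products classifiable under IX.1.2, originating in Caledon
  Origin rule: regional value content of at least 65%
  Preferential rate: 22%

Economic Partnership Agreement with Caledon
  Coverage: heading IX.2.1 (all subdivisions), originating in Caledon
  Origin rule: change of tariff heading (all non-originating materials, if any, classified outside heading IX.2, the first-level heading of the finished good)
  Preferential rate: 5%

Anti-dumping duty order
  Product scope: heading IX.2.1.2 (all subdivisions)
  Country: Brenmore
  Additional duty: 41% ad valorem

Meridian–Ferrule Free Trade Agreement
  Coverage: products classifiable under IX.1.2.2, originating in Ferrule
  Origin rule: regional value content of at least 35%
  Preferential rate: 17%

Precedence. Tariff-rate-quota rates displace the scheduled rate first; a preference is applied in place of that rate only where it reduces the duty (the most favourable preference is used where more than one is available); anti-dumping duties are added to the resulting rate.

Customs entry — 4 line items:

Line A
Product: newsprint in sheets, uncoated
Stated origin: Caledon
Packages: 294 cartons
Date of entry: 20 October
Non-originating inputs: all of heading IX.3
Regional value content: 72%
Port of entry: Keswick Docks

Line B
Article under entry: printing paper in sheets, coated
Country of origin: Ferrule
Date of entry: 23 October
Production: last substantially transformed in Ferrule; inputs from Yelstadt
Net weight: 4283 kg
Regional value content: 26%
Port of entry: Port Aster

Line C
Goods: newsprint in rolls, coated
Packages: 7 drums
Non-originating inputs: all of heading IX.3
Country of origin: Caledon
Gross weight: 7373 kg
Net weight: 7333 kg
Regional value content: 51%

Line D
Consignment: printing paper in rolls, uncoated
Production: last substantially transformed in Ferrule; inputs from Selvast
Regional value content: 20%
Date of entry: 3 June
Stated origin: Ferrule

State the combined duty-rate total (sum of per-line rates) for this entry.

65%

Line A: newsprint → IX.2; uncoated → IX.2.2; in sheets → IX.2.2.1. Scheduled 28%. Caledon agreement on IX.1.2: IX.2.2.1 not covered; Caledon agreement on IX.2.1: IX.2.2.1 not covered. → 28%.
Line B: printing paper → IX.1; coated → IX.1.1; in sheets → IX.1.1.2. Scheduled 30%. Ferrule agreement on IX.1: not wholly obtained; Ferrule agreement on IX.1.2.2: IX.1.1.2 not covered. → 30%.
Line C: newsprint → IX.2; coated → IX.2.1; in rolls → IX.2.1.2. Scheduled 23%. quota on IX.2.1.2 open → in-quota 10%; Caledon agreement on IX.1.2: IX.2.1.2 not covered; Caledon agreement on IX.2.1: CTH met → 5% available; preferential 5%. → 5%.
Line D: printing paper → IX.1; uncoated → IX.1.2; in rolls → IX.1.2.1. Scheduled 2%. Ferrule agreement on IX.1: not wholly obtained; Ferrule agreement on IX.1.2.2: IX.1.2.1 not covered. → 2%.
Sum: 28% + 30% + 5% + 2% = 65%.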